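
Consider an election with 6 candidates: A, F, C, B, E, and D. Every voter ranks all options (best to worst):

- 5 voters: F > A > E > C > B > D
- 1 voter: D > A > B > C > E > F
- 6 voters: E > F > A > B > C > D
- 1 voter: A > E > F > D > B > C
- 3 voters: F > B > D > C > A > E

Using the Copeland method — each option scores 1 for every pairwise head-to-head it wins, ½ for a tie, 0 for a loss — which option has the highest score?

F

A: beats C, B, E, and D; loses to F → score 4.
F: beats A, C, B, and D; ties E → score 4.5.
C: beats D; loses to A, F, B, and E → score 1.
B: beats C and D; loses to A, F, and E → score 2.
E: beats C, B, and D; ties F; loses to A → score 3.5.
D: loses to A, F, C, B, and E → score 0.
F has the best pairwise record.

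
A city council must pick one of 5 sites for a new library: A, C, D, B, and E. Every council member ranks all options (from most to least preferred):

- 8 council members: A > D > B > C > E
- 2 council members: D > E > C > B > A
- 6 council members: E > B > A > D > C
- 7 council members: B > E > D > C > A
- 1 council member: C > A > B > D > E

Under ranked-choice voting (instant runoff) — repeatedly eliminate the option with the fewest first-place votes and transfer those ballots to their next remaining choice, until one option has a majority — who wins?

E

Round 1: A 8, C 1, D 2, B 7, E 6. Eliminate C.
Round 2: A 9, D 2, B 7, E 6. Eliminate D.
Round 3: A 9, B 7, E 8. Eliminate B.
Round 4: A 9, E 15. E has a majority.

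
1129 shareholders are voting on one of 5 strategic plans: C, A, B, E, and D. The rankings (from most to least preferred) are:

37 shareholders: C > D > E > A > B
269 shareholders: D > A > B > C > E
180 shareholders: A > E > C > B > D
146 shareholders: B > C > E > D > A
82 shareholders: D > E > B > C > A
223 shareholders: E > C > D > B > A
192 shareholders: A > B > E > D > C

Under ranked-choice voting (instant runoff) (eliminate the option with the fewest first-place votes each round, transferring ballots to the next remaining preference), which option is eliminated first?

C

Round 1: C 37, A 372, B 146, E 223, D 351. Eliminate C.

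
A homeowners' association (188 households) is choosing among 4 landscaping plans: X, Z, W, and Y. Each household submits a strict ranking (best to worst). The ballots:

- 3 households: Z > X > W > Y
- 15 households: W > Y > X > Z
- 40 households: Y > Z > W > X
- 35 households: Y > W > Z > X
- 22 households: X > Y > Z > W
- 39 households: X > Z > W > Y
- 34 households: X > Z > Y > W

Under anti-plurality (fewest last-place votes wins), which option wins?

Z

Last-place votes: X 75, Z 15, W 56, Y 42.
Z is ranked last by the fewest voters, so Z wins.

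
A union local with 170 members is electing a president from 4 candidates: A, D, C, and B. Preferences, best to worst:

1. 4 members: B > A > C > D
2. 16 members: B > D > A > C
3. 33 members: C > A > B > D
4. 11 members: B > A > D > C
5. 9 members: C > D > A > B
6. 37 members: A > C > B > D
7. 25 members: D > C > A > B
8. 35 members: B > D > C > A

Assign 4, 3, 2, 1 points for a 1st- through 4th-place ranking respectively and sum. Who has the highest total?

A: 4·3 + 16·2 + 33·3 + 11·3 + 9·2 + 37·4 + 25·2 + 35·1 = 427
D: 4·1 + 16·3 + 33·1 + 11·2 + 9·3 + 37·1 + 25·4 + 35·3 = 376
C: 4·2 + 16·1 + 33·4 + 11·1 + 9·4 + 37·3 + 25·3 + 35·2 = 459
B: 4·4 + 16·4 + 33·2 + 11·4 + 9·1 + 37·2 + 25·1 + 35·4 = 438
C has the highest Borda score (459).

C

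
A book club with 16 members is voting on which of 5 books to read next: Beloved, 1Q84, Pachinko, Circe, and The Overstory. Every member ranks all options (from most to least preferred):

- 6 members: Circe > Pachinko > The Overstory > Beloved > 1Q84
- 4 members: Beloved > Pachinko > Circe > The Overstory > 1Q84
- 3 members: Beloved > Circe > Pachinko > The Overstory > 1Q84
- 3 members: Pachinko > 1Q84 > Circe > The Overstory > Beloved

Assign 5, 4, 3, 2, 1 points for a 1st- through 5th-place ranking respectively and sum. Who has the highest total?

Beloved: 6·2 + 4·5 + 3·5 + 3·1 = 50
1Q84: 6·1 + 4·1 + 3·1 + 3·4 = 25
Pachinko: 6·4 + 4·4 + 3·3 + 3·5 = 64
Circe: 6·5 + 4·3 + 3·4 + 3·3 = 63
The Overstory: 6·3 + 4·2 + 3·2 + 3·2 = 38
Pachinko has the highest Borda score (64).

Pachinko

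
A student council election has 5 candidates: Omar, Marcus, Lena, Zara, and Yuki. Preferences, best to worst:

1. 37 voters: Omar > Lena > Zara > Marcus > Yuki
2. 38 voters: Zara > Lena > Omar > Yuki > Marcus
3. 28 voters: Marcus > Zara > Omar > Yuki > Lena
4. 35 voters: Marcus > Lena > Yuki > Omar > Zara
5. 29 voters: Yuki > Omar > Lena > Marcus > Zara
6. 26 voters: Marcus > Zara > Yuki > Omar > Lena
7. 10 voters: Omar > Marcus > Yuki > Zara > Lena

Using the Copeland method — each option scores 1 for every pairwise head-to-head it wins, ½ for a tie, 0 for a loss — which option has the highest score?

Omar: beats Marcus, Lena, Zara, and Yuki → score 4.
Marcus: beats Zara and Yuki; loses to Omar and Lena → score 2.
Lena: beats Marcus and Yuki; loses to Omar and Zara → score 2.
Zara: beats Lena and Yuki; loses to Omar and Marcus → score 2.
Yuki: loses to Omar, Marcus, Lena, and Zara → score 0.
Omar has the best pairwise record.

Omar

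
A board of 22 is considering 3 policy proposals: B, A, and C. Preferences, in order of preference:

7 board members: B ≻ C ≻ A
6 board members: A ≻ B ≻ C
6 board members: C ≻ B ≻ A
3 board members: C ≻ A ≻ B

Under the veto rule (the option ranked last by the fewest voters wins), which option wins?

B

Last-place votes: B 3, A 13, C 6.
B is ranked last by the fewest voters, so B wins.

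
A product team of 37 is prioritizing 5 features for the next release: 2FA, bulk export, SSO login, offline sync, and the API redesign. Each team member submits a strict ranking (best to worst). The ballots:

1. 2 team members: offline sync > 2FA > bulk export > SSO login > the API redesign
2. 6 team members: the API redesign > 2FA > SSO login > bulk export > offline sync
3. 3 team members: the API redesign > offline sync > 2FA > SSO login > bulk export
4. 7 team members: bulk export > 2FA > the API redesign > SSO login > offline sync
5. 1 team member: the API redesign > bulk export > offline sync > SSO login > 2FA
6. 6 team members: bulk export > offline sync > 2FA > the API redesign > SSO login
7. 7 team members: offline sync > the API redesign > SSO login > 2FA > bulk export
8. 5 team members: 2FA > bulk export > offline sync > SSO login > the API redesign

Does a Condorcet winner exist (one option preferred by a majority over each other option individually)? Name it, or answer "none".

Checking pairwise contests:
offline sync beats 2FA 19–18.
2FA beats bulk export 23–14.
2FA beats SSO login 29–8.
bulk export beats offline sync 25–12.
2FA beats the API redesign 20–17.
Every option loses at least one head-to-head, so there is no Condorcet winner.

none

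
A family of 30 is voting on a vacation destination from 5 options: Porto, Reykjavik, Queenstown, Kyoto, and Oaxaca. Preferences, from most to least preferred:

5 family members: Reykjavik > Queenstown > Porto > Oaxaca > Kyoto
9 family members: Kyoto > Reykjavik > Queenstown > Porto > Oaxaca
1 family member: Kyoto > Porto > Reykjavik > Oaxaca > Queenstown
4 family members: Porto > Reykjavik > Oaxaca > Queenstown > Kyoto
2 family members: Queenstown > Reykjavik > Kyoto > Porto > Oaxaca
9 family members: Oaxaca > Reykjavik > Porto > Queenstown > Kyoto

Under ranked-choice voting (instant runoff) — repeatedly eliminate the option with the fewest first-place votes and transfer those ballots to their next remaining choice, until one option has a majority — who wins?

Reykjavik

Round 1: Porto 4, Reykjavik 5, Queenstown 2, Kyoto 10, Oaxaca 9. Eliminate Queenstown.
Round 2: Porto 4, Reykjavik 7, Kyoto 10, Oaxaca 9. Eliminate Porto.
Round 3: Reykjavik 11, Kyoto 10, Oaxaca 9. Eliminate Oaxaca.
Round 4: Reykjavik 20, Kyoto 10. Reykjavik has a majority.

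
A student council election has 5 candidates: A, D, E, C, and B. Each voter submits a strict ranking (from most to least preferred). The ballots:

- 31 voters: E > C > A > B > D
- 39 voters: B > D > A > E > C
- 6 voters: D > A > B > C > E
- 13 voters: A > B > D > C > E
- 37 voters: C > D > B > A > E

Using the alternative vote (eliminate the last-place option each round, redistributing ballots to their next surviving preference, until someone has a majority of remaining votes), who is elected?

C

Round 1: A 13, D 6, E 31, C 37, B 39. Eliminate D.
Round 2: A 19, E 31, C 37, B 39. Eliminate A.
Round 3: E 31, C 37, B 58. Eliminate E.
Round 4: C 68, B 58. C has a majority.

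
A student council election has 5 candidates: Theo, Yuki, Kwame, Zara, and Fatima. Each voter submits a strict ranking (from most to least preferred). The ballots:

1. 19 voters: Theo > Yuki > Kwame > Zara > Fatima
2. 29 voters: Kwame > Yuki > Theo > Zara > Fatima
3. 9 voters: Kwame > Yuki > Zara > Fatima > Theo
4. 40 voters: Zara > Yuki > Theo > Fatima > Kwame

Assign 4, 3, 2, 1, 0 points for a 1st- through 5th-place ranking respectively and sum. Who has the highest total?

Yuki

Theo: 19·4 + 29·2 + 9·0 + 40·2 = 214
Yuki: 19·3 + 29·3 + 9·3 + 40·3 = 291
Kwame: 19·2 + 29·4 + 9·4 + 40·0 = 190
Zara: 19·1 + 29·1 + 9·2 + 40·4 = 226
Fatima: 19·0 + 29·0 + 9·1 + 40·1 = 49
Yuki has the highest Borda score (291).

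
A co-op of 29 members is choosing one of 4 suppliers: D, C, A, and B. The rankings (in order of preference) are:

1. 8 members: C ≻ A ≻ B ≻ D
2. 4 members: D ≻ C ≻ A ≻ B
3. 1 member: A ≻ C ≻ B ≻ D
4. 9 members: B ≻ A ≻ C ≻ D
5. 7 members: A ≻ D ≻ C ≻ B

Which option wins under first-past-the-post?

B

First-place votes: D 4, C 8, A 8, B 9.
B has the most first-place votes.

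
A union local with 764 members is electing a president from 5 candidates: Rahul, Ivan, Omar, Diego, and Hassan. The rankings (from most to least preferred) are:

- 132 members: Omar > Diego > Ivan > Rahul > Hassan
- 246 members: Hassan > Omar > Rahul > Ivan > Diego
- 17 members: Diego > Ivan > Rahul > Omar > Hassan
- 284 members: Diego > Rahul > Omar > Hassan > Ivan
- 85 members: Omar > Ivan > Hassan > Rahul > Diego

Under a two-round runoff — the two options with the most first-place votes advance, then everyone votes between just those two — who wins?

Diego

Round 1 first-place votes: Rahul 0, Ivan 0, Omar 217, Diego 301, Hassan 246.
Diego and Hassan advance.
Runoff: Diego is preferred to Hassan by 433 voters; Hassan by 331.
Diego wins the runoff.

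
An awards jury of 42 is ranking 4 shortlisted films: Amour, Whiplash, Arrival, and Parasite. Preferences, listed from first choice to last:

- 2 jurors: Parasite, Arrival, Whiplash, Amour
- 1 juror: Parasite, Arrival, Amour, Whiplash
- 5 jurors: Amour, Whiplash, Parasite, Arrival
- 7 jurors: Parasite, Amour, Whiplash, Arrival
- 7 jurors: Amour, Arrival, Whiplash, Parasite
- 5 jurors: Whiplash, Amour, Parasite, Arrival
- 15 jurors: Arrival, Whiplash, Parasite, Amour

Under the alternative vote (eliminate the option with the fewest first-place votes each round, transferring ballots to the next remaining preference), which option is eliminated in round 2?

Parasite

Round 1: Amour 12, Whiplash 5, Arrival 15, Parasite 10. Eliminate Whiplash.
Round 2: Amour 17, Arrival 15, Parasite 10. Eliminate Parasite.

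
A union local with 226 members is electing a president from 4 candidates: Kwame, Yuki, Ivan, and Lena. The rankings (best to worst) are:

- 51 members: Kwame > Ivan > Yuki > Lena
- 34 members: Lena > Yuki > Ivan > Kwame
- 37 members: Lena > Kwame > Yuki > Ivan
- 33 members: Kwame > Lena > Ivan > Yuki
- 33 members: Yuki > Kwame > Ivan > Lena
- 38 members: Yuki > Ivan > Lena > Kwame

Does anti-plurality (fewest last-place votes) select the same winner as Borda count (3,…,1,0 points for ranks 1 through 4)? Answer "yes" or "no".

no

Anti-plurality — last-place votes: Kwame 72, Yuki 33, Ivan 37, Lena 84. Winner: Yuki.
Borda — scores: Kwame 392, Yuki 369, Ivan 278, Lena 317. Winner: Kwame.
The two methods disagree.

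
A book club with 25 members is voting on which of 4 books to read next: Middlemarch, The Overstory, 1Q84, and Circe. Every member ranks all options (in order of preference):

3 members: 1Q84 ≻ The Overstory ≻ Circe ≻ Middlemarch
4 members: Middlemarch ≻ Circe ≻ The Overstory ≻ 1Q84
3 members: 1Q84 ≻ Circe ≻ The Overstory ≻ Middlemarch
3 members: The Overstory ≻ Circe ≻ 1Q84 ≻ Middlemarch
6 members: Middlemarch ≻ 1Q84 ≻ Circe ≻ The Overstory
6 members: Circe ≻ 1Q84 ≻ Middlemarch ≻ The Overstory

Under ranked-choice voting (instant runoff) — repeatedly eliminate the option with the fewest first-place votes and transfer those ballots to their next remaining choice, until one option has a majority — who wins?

Circe

Round 1: Middlemarch 10, The Overstory 3, 1Q84 6, Circe 6. Eliminate The Overstory.
Round 2: Middlemarch 10, 1Q84 6, Circe 9. Eliminate 1Q84.
Round 3: Middlemarch 10, Circe 15. Circe has a majority.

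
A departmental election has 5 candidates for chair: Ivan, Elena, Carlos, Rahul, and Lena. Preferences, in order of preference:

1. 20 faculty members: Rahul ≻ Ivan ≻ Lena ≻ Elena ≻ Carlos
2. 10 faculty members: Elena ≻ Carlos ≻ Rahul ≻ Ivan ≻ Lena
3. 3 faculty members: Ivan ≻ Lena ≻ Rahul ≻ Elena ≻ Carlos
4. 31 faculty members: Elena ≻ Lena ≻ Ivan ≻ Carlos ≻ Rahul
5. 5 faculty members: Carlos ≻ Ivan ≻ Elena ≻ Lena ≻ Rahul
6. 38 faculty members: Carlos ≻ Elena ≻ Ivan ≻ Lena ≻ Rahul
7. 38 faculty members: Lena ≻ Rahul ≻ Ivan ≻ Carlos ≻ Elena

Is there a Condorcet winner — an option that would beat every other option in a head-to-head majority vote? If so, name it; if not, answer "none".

none

Checking pairwise contests:
Elena beats Ivan 79–66.
Carlos beats Elena 81–64.
Ivan beats Carlos 92–53.
Ivan beats Rahul 77–68.
Ivan beats Lena 76–69.
Every option loses at least one head-to-head, so there is no Condorcet winner.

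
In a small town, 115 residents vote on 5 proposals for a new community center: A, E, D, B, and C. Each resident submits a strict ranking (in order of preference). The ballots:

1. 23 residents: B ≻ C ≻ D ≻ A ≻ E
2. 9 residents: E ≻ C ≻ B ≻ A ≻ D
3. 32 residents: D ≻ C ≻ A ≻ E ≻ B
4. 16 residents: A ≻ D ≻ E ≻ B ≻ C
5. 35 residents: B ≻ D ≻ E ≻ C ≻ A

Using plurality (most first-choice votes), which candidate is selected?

B

First-place votes: A 16, E 9, D 32, B 58, C 0.
B has the most first-place votes.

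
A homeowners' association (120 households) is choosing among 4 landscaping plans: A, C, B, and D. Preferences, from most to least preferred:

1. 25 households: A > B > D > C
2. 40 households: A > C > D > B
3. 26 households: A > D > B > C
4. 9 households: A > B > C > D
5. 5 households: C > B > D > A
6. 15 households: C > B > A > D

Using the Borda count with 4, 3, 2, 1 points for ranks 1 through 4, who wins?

A: 25·4 + 40·4 + 26·4 + 9·4 + 5·1 + 15·2 = 435
C: 25·1 + 40·3 + 26·1 + 9·2 + 5·4 + 15·4 = 269
B: 25·3 + 40·1 + 26·2 + 9·3 + 5·3 + 15·3 = 254
D: 25·2 + 40·2 + 26·3 + 9·1 + 5·2 + 15·1 = 242
A has the highest Borda score (435).

A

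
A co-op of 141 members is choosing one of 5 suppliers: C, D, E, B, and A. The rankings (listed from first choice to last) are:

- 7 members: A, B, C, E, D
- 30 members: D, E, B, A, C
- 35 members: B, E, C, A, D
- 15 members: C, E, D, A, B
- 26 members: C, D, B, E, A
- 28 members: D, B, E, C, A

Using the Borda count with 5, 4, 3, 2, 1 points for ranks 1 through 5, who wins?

B

C: 7·3 + 30·1 + 35·3 + 15·5 + 26·5 + 28·2 = 417
D: 7·1 + 30·5 + 35·1 + 15·3 + 26·4 + 28·5 = 481
E: 7·2 + 30·4 + 35·4 + 15·4 + 26·2 + 28·3 = 470
B: 7·4 + 30·3 + 35·5 + 15·1 + 26·3 + 28·4 = 498
A: 7·5 + 30·2 + 35·2 + 15·2 + 26·1 + 28·1 = 249
B has the highest Borda score (498).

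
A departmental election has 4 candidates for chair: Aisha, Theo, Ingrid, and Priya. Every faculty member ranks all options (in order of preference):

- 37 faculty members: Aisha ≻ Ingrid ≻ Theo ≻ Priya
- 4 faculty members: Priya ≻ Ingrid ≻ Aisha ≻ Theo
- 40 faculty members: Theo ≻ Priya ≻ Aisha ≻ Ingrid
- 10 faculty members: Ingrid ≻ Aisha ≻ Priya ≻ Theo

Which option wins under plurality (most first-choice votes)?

Theo

First-place votes: Aisha 37, Theo 40, Ingrid 10, Priya 4.
Theo has the most first-place votes.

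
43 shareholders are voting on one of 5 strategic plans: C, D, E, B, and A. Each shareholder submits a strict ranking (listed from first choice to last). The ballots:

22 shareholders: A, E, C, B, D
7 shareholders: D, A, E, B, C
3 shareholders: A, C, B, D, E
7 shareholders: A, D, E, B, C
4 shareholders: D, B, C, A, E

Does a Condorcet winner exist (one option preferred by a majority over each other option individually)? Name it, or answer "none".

A vs C: 39–4 for A.
A vs D: 32–11 for A.
A vs E: 43–0 for A.
A vs B: 39–4 for A.
A beats every other option head-to-head.

A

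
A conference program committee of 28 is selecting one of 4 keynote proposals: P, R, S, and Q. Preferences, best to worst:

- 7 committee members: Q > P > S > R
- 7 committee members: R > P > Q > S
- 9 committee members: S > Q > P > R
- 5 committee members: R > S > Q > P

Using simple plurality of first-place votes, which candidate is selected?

First-place votes: P 0, R 12, S 9, Q 7.
R has the most first-place votes.

R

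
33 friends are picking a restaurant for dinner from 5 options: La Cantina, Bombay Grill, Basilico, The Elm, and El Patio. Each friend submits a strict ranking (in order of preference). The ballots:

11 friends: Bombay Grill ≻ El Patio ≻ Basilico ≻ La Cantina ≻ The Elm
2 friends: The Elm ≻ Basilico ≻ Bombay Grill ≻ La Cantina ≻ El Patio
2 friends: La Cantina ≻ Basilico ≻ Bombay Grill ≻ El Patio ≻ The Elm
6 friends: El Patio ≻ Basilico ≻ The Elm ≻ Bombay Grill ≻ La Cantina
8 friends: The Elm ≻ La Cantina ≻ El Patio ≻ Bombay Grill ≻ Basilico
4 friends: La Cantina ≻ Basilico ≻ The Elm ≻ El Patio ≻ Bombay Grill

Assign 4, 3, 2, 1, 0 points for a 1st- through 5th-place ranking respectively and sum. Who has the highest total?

El Patio

La Cantina: 11·1 + 2·1 + 2·4 + 6·0 + 8·3 + 4·4 = 61
Bombay Grill: 11·4 + 2·2 + 2·2 + 6·1 + 8·1 + 4·0 = 66
Basilico: 11·2 + 2·3 + 2·3 + 6·3 + 8·0 + 4·3 = 64
The Elm: 11·0 + 2·4 + 2·0 + 6·2 + 8·4 + 4·2 = 60
El Patio: 11·3 + 2·0 + 2·1 + 6·4 + 8·2 + 4·1 = 79
El Patio has the highest Borda score (79).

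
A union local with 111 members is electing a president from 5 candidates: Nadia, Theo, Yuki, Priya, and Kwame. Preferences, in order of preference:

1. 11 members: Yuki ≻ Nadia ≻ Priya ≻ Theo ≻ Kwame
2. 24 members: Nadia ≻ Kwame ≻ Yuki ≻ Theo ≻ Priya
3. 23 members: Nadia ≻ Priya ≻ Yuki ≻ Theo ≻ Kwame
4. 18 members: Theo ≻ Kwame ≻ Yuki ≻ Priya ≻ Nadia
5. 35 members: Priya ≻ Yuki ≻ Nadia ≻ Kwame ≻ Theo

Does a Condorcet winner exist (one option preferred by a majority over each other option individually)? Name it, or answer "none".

Checking pairwise contests:
Yuki beats Nadia 64–47.
Nadia beats Theo 93–18.
Priya beats Yuki 58–53.
Nadia beats Priya 58–53.
Nadia beats Kwame 93–18.
Every option loses at least one head-to-head, so there is no Condorcet winner.

none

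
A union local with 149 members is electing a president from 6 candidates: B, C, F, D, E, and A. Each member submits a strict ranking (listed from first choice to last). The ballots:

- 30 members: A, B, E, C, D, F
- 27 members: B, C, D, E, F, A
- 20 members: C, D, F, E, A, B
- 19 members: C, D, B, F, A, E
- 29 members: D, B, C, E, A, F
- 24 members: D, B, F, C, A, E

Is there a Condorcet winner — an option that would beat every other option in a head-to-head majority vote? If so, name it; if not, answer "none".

none

Checking pairwise contests:
D beats B 92–57.
B beats C 110–39.
B beats F 129–20.
C beats D 96–53.
B beats E 129–20.
B beats A 99–50.
Every option loses at least one head-to-head, so there is no Condorcet winner.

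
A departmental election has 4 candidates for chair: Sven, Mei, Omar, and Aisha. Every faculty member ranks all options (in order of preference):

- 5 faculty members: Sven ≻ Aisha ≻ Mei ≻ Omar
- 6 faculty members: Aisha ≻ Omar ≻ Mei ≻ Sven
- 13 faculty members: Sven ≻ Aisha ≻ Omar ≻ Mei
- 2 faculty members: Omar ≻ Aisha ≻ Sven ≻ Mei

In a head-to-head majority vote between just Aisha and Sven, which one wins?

Sven

Voters preferring Aisha to Sven: 8; preferring Sven to Aisha: 18.
Sven wins the head-to-head.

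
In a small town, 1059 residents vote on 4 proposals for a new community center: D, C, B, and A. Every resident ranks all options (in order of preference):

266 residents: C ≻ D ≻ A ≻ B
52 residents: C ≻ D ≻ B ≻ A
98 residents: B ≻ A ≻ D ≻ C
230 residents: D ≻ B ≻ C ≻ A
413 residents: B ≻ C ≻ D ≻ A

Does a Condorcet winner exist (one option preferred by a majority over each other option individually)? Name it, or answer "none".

none

Checking pairwise contests:
C beats D 731–328.
B beats C 741–318.
D beats B 548–511.
D beats A 961–98.
Every option loses at least one head-to-head, so there is no Condorcet winner.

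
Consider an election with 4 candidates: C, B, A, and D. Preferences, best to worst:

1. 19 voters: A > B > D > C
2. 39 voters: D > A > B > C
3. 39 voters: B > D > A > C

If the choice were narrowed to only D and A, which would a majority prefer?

Voters preferring D to A: 78; preferring A to D: 19.
D wins the head-to-head.

D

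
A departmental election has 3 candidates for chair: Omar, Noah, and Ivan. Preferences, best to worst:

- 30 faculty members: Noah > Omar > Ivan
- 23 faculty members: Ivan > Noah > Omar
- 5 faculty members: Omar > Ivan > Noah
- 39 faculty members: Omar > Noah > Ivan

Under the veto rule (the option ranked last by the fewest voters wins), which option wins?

Noah

Last-place votes: Omar 23, Noah 5, Ivan 69.
Noah is ranked last by the fewest voters, so Noah wins.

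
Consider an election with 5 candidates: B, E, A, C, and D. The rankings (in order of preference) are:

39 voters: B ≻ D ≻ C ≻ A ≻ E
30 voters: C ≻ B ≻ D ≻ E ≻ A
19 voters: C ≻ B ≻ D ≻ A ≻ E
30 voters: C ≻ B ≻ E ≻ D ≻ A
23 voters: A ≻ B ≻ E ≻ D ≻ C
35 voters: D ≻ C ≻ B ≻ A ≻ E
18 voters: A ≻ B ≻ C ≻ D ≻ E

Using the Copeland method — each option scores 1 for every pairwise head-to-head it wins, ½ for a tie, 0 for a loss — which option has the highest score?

C

B: beats E, A, and D; loses to C → score 3.
E: loses to B, A, C, and D → score 0.
A: beats E; loses to B, C, and D → score 1.
C: beats B, E, and A; ties D → score 3.5.
D: beats E and A; ties C; loses to B → score 2.5.
C has the best pairwise record.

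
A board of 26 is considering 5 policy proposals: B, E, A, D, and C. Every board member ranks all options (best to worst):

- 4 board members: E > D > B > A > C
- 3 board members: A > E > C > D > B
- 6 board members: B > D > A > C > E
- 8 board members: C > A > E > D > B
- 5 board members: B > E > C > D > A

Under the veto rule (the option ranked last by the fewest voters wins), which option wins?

D

Last-place votes: B 11, E 6, A 5, D 0, C 4.
D is ranked last by the fewest voters, so D wins.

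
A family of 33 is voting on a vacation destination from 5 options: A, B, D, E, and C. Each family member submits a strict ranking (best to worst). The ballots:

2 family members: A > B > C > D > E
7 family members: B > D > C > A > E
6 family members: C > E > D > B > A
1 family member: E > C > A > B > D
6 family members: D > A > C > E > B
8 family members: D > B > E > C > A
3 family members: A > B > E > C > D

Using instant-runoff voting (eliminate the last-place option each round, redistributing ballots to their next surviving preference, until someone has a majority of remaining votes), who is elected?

D

Round 1: A 5, B 7, D 14, E 1, C 6. Eliminate E.
Round 2: A 5, B 7, D 14, C 7. Eliminate A.
Round 3: B 12, D 14, C 7. Eliminate C.
Round 4: B 13, D 20. D has a majority.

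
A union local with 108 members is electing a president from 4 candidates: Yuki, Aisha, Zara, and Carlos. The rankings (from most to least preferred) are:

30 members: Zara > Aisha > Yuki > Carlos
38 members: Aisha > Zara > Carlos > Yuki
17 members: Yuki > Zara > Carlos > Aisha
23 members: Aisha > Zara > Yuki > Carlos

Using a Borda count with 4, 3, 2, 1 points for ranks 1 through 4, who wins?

Zara

Yuki: 30·2 + 38·1 + 17·4 + 23·2 = 212
Aisha: 30·3 + 38·4 + 17·1 + 23·4 = 351
Zara: 30·4 + 38·3 + 17·3 + 23·3 = 354
Carlos: 30·1 + 38·2 + 17·2 + 23·1 = 163
Zara has the highest Borda score (354).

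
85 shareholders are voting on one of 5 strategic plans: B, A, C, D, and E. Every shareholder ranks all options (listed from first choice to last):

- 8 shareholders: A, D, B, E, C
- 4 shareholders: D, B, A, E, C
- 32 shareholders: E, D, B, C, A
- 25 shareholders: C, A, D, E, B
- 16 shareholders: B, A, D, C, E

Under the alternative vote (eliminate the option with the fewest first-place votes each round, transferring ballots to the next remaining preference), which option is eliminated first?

Round 1: B 16, A 8, C 25, D 4, E 32. Eliminate D.

D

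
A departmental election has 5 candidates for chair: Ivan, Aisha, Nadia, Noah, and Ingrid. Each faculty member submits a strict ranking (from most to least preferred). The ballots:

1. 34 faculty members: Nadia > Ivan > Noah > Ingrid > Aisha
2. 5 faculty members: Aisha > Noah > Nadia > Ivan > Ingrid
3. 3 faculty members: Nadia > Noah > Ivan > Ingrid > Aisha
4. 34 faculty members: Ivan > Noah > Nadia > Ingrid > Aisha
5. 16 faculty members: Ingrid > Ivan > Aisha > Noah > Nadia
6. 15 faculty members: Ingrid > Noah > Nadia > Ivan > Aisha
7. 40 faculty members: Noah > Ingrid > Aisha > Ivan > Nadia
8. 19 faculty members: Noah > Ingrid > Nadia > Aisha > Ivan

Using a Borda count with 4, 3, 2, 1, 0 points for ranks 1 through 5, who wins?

Ivan: 34·3 + 5·1 + 3·2 + 34·4 + 16·3 + 15·1 + 40·1 + 19·0 = 352
Aisha: 34·0 + 5·4 + 3·0 + 34·0 + 16·2 + 15·0 + 40·2 + 19·1 = 151
Nadia: 34·4 + 5·2 + 3·4 + 34·2 + 16·0 + 15·2 + 40·0 + 19·2 = 294
Noah: 34·2 + 5·3 + 3·3 + 34·3 + 16·1 + 15·3 + 40·4 + 19·4 = 491
Ingrid: 34·1 + 5·0 + 3·1 + 34·1 + 16·4 + 15·4 + 40·3 + 19·3 = 372
Noah has the highest Borda score (491).

Noah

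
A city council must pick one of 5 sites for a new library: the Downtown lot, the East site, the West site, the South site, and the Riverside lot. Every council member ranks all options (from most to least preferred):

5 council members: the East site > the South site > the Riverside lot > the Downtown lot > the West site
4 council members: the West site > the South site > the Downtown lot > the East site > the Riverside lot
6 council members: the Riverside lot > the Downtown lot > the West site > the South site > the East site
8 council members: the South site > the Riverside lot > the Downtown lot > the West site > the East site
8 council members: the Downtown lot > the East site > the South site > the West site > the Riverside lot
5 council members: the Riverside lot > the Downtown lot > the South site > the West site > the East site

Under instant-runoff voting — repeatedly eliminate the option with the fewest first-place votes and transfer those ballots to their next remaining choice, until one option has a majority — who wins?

the South site

Round 1: the Downtown lot 8, the East site 5, the West site 4, the South site 8, the Riverside lot 11. Eliminate the West site.
Round 2: the Downtown lot 8, the East site 5, the South site 12, the Riverside lot 11. Eliminate the East site.
Round 3: the Downtown lot 8, the South site 17, the Riverside lot 11. Eliminate the Downtown lot.
Round 4: the South site 25, the Riverside lot 11. The South site has a majority.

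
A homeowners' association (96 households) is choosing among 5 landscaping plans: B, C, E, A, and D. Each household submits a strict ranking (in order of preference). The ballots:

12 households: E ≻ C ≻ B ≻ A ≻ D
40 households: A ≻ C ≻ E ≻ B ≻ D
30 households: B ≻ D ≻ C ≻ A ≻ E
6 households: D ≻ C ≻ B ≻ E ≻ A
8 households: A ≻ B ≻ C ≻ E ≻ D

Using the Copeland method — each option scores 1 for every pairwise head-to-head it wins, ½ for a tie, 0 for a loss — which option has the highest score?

B: beats D; ties A; loses to C and E → score 1.5.
C: beats B, E, and D; ties A → score 3.5.
E: beats B and D; loses to C and A → score 2.
A: beats E and D; ties B and C → score 3.
D: loses to B, C, E, and A → score 0.
C has the best pairwise record.

C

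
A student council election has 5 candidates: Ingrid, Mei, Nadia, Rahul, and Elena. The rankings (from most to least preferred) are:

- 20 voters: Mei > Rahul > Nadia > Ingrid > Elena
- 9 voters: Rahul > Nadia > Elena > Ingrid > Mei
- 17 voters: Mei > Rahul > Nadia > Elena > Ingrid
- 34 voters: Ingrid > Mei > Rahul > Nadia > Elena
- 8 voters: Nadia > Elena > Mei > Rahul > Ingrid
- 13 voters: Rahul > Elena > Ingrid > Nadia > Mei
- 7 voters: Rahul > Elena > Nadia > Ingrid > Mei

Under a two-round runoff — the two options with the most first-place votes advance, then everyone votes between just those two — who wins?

Round 1 first-place votes: Ingrid 34, Mei 37, Nadia 8, Rahul 29, Elena 0.
Mei and Ingrid advance.
Runoff: Mei is preferred to Ingrid by 45 voters; Ingrid by 63.
Ingrid wins the runoff.

Ingrid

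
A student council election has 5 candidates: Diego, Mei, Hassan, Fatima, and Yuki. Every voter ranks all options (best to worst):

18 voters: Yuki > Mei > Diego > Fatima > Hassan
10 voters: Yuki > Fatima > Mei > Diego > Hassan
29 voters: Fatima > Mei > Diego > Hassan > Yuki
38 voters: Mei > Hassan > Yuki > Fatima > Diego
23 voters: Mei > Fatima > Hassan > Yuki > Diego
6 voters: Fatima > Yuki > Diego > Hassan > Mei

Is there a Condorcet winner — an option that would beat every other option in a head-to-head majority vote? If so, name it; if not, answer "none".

Mei vs Diego: 118–6 for Mei.
Mei vs Hassan: 118–6 for Mei.
Mei vs Fatima: 79–45 for Mei.
Mei vs Yuki: 90–34 for Mei.
Mei beats every other option head-to-head.

Mei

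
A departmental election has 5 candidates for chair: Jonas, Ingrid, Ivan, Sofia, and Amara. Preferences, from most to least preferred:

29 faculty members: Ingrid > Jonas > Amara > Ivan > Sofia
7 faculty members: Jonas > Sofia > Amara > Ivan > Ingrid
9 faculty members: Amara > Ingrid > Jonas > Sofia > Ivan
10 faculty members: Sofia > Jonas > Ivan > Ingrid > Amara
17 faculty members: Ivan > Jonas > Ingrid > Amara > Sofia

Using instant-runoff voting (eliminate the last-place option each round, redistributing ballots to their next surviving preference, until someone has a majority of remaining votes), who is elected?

Round 1: Jonas 7, Ingrid 29, Ivan 17, Sofia 10, Amara 9. Eliminate Jonas.
Round 2: Ingrid 29, Ivan 17, Sofia 17, Amara 9. Eliminate Amara.
Round 3: Ingrid 38, Ivan 17, Sofia 17. Ingrid has a majority.

Ingrid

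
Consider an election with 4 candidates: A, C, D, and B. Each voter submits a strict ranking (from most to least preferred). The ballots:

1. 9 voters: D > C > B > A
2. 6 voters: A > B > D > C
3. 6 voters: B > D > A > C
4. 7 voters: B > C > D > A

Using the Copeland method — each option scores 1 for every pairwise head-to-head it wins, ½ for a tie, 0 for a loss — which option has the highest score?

A: loses to C, D, and B → score 0.
C: beats A; loses to D and B → score 1.
D: beats A and C; loses to B → score 2.
B: beats A, C, and D → score 3.
B has the best pairwise record.

B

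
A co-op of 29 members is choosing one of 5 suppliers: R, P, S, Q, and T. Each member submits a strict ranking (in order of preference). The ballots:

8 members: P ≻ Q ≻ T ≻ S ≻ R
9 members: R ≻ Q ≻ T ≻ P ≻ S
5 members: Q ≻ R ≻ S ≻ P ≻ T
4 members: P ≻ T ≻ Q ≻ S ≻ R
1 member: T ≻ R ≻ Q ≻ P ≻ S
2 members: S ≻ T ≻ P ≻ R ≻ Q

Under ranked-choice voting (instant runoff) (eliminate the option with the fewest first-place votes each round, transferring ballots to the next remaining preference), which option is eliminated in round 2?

Round 1: R 9, P 12, S 2, Q 5, T 1. Eliminate T.
Round 2: R 10, P 12, S 2, Q 5. Eliminate S.

S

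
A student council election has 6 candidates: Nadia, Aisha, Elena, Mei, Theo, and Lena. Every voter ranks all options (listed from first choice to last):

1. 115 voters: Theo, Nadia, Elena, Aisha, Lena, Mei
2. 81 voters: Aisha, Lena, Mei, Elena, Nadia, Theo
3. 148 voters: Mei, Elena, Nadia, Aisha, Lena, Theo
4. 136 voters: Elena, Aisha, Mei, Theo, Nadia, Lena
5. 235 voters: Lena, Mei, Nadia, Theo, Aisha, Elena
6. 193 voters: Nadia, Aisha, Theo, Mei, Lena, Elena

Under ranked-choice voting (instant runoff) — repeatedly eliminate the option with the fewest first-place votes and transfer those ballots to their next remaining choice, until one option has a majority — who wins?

Nadia

Round 1: Nadia 193, Aisha 81, Elena 136, Mei 148, Theo 115, Lena 235. Eliminate Aisha.
Round 2: Nadia 193, Elena 136, Mei 148, Theo 115, Lena 316. Eliminate Theo.
Round 3: Nadia 308, Elena 136, Mei 148, Lena 316. Eliminate Elena.
Round 4: Nadia 308, Mei 284, Lena 316. Eliminate Mei.
Round 5: Nadia 592, Lena 316. Nadia has a majority.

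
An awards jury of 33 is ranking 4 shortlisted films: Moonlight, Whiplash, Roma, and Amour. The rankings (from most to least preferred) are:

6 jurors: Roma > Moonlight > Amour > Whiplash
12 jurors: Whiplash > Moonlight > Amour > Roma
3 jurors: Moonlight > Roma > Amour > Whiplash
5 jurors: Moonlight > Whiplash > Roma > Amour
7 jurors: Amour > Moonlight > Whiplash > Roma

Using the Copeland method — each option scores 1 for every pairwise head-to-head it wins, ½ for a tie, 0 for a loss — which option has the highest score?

Moonlight: beats Whiplash, Roma, and Amour → score 3.
Whiplash: beats Roma and Amour; loses to Moonlight → score 2.
Roma: loses to Moonlight, Whiplash, and Amour → score 0.
Amour: beats Roma; loses to Moonlight and Whiplash → score 1.
Moonlight has the best pairwise record.

Moonlight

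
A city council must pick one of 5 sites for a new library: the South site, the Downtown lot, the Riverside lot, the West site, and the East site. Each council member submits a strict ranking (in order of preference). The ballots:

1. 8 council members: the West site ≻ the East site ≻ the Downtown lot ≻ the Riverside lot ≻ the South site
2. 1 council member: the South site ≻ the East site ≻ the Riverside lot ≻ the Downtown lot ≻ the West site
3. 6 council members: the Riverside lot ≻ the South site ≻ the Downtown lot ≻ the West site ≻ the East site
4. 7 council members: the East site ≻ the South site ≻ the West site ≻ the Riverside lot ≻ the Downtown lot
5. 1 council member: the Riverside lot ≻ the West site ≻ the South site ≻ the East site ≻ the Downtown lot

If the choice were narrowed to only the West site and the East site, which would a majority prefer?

the West site

Voters preferring the West site to the East site: 15; preferring the East site to the West site: 8.
the West site wins the head-to-head.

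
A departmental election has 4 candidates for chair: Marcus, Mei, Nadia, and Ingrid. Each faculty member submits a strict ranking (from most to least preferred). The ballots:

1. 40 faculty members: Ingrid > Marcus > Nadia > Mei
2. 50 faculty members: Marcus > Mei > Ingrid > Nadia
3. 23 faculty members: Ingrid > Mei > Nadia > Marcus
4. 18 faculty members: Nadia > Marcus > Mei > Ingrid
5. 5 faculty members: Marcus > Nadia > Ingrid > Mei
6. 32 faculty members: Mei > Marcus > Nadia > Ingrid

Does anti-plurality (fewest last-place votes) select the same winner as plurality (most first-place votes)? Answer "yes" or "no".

Anti-plurality — last-place votes: Marcus 23, Mei 45, Nadia 50, Ingrid 50. Winner: Marcus.
Plurality — first-place votes: Marcus 55, Mei 32, Nadia 18, Ingrid 63. Winner: Ingrid.
The two methods disagree.

no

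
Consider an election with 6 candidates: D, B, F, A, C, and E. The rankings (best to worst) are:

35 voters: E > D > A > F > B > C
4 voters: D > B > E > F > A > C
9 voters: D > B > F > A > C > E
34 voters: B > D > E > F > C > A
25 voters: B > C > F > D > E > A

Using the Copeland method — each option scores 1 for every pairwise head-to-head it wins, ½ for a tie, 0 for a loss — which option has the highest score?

D: beats F, A, C, and E; loses to B → score 4.
B: beats D, F, A, C, and E → score 5.
F: beats A and C; loses to D, B, and E → score 2.
A: loses to D, B, F, C, and E → score 0.
C: beats A; loses to D, B, F, and E → score 1.
E: beats F, A, and C; loses to D and B → score 3.
B has the best pairwise record.

B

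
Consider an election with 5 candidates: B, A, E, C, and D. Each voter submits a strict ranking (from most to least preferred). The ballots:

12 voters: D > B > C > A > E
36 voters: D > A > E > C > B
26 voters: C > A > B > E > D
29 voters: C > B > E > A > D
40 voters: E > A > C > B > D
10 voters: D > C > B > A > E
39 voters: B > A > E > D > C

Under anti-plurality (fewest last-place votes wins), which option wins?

A

Last-place votes: B 36, A 0, E 22, C 39, D 95.
A is ranked last by the fewest voters, so A wins.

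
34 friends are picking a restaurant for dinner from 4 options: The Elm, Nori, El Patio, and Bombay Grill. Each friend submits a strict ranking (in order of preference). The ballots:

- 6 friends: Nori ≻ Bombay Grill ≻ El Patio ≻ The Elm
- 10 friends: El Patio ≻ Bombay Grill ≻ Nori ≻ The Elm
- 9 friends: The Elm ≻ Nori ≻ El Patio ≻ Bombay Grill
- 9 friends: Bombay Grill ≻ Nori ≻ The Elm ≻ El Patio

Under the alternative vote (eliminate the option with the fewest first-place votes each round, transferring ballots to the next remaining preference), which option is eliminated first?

Round 1: The Elm 9, Nori 6, El Patio 10, Bombay Grill 9. Eliminate Nori.

Nori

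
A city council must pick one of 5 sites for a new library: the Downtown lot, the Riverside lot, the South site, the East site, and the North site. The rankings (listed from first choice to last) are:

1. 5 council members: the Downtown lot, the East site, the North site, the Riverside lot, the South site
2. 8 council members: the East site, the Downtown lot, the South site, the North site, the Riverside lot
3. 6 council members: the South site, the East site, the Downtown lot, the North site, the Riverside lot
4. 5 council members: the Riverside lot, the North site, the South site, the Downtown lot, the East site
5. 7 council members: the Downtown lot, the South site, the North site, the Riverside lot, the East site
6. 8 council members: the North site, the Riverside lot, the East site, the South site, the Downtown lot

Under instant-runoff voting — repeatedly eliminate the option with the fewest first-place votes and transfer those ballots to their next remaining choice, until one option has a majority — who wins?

the North site

Round 1: the Downtown lot 12, the Riverside lot 5, the South site 6, the East site 8, the North site 8. Eliminate the Riverside lot.
Round 2: the Downtown lot 12, the South site 6, the East site 8, the North site 13. Eliminate the South site.
Round 3: the Downtown lot 12, the East site 14, the North site 13. Eliminate the Downtown lot.
Round 4: the East site 19, the North site 20. The North site has a majority.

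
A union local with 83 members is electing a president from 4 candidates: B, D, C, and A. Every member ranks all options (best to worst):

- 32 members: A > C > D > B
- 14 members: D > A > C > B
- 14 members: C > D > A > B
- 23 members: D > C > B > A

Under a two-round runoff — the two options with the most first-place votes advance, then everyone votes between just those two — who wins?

Round 1 first-place votes: B 0, D 37, C 14, A 32.
D and A advance.
Runoff: D is preferred to A by 51 voters; A by 32.
D wins the runoff.

D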